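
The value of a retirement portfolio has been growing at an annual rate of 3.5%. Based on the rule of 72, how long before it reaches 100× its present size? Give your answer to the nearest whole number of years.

137 years

At 3.5% it doubles every 72/3.5 ≈ 20.57 years.
100× is log₂ 100 ≈ 6.64 doublings, so ≈ 6.64 × 20.57 = 137 years.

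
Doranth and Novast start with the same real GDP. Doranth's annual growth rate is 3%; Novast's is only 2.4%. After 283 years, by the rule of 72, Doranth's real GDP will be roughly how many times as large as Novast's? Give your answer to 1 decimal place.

around 5.1 times

Only the 0.6-point difference matters.
72/0.6 ≈ 120.00 years per doubling of the ratio; 283 years gives 2.36 doublings, so ≈ 5.1×.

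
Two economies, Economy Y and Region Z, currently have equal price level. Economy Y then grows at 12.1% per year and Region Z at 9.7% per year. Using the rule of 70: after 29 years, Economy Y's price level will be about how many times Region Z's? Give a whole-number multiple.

around 2 times

Economy Y pulls ahead at 2.4 pp per year, so the ratio doubles every 70/2.4 ≈ 29.17 years.
In 29 years that's 0.99 doublings: 2^0.99 ≈ 2.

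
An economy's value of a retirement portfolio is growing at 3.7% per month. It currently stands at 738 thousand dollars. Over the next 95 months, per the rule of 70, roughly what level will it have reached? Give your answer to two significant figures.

approximately 24000 thousand dollars

It doubles every 70/3.7 ≈ 18.92 months, so 95 months is 5.02 doublings.
2^5.02 ≈ 32.45; 738 × 32.45 ≈ 24000 thousand dollars.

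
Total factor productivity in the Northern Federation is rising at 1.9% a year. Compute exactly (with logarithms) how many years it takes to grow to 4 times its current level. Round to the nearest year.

t = ln(4) / ln(1 + 0.019) = 1.3863 / 0.018822 ≈ 73.65.
≈ 74 years.

74 years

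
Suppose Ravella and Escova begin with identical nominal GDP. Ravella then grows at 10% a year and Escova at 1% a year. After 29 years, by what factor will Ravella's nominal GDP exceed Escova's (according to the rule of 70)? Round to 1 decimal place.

about 13.3 times

Only the 9-point difference matters.
70/9 ≈ 7.78 years per doubling of the ratio; 29 years gives 3.73 doublings, so ≈ 13.3×.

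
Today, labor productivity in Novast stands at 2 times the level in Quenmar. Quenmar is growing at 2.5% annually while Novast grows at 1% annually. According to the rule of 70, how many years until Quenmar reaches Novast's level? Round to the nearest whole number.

What matters is the difference: 1.5 pp.
Rule of 70 on the gap: the ratio halves every 70/1.5 ≈ 46.67 years.
A 2 times gap closes after 1 halving: 1 × 46.67 ≈ 47 years.

around 47 years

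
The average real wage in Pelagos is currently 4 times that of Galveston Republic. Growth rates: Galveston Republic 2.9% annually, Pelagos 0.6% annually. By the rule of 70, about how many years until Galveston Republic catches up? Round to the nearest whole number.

about 61 years

What matters is the difference: 2.3 pp.
Rule of 70 on the gap: the ratio halves every 70/2.3 ≈ 30.43 years.
A 4 times gap closes after 2 halvings: 2 × 30.43 ≈ 61 years.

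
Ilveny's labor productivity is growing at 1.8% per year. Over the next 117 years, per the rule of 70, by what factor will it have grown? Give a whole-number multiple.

≈ 8 times

At 1.8% one doubling takes ≈ 38.89 years; 117 years is 3 of them, so ×8.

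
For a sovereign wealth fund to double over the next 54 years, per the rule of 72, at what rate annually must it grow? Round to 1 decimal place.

72 / 54 ≈ 1.33, so about 1.3% annually.

roughly 1.3%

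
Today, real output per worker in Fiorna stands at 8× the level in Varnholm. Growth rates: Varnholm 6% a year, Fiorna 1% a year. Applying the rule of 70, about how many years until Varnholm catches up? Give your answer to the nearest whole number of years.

about 42 years

Varnholm gains on Fiorna at 6% − 1% = 5 points a year.
At that relative rate the gap halves every 70/5 ≈ 14.00 years.
An 8× gap closes after 3 halvings: 3 × 14.00 ≈ 42 years.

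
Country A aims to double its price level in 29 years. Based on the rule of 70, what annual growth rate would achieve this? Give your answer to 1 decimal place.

70 / 29 ≈ 2.41, so about 2.4% annually.

≈ 2.4%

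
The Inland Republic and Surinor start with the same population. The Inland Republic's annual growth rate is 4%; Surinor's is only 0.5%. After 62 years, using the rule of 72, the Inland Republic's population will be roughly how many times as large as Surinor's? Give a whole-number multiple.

Only the 3.5-point difference matters.
72/3.5 ≈ 20.57 years per doubling of the ratio; 62 years gives 3.01 doublings, so ≈ 8×.

8 times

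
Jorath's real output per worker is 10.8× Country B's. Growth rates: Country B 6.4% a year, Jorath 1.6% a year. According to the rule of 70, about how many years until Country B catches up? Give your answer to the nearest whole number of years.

roughly 50 years

What matters is the difference: 4.8 pp.
Rule of 70 on the gap: the ratio halves every 70/4.8 ≈ 14.58 years.
A 10.8× gap takes log₂(10.8) ≈ 3.43 halvings to close: 3.43 × 14.58 ≈ 50 years.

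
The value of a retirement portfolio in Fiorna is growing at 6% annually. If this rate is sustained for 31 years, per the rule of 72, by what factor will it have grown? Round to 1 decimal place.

roughly 6.0 times

Doubles every ≈ 12.00 years (72/6).
31 years is 2.58 doublings; 2^2.58 ≈ 6.0×.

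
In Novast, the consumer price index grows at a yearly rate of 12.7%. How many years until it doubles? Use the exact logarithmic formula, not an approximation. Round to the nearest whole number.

6 years

t = ln(2) / ln(1 + 0.127) = 0.6931 / 0.119559 ≈ 5.80.
≈ 6 years.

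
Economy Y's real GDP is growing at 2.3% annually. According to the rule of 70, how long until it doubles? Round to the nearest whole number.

At 2.3%, doubling takes about 70/2.3 = 30.43 years.

roughly 30 years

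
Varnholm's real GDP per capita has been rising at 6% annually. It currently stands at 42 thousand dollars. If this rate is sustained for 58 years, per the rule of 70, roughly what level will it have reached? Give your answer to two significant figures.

≈ 1300 thousand dollars

It doubles every 70/6 ≈ 11.67 years, so 58 years is 4.97 doublings.
2^4.97 ≈ 31.34; 42 × 31.34 ≈ 1300 thousand dollars.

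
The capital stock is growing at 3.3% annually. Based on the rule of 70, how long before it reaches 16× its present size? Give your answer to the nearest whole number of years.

around 85 years

Doubling time ≈ 70/3.3 = 21.21 years.
16× is 4 doublings, so 4 × 21.21 ≈ 85 years.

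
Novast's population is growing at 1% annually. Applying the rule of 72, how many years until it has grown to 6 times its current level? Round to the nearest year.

At 1% it doubles every 72/1 ≈ 72.00 years.
6× is log₂ 6 ≈ 2.58 doublings, so ≈ 2.58 × 72.00 = 186 years.

around 186 years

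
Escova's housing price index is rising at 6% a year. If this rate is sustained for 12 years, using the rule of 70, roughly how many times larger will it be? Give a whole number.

Doubling time ≈ 70/6 = 11.67 years.
12/11.67 ≈ 1 doubling, so about 2^1 = 2×.

≈ 2 times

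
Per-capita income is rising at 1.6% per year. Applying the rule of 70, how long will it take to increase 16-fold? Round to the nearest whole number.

175 years

Doubling time ≈ 70/1.6 = 43.75 years.
Getting to 16× needs 4 doublings: 4 × 43.75 ≈ 175 years.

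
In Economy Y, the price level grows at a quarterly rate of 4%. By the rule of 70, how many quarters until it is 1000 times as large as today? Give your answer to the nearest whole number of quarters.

At 4% it doubles every 70/4 ≈ 17.50 quarters.
1000× is log₂ 1000 ≈ 9.97 doublings, so ≈ 9.97 × 17.50 = 174 quarters.

≈ 174 quarters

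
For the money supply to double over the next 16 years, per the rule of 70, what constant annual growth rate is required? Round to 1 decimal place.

roughly 4.4% annually

70 / 16 ≈ 4.38, so about 4.4% annually.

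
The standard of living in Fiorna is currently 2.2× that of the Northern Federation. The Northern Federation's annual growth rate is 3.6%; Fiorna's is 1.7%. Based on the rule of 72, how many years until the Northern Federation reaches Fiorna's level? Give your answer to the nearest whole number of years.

≈ 43 years

The growth-rate gap is 3.6% − 1.7% = 1.9 percentage points.
So the ratio between them halves every 72/1.9 ≈ 37.89 years.
A 2.2× gap takes log₂(2.2) ≈ 1.14 halvings to close: 1.14 × 37.89 ≈ 43 years.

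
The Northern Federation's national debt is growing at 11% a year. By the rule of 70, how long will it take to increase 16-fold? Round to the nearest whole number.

approximately 25 years

Doubling time ≈ 70/11 = 6.36 years.
16× is 4 doublings, so 4 × 6.36 ≈ 25 years.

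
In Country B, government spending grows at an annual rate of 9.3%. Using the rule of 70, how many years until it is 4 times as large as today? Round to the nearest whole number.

Doubling time ≈ 70/9.3 = 7.53 years.
Getting to 4× needs 2 doublings: 2 × 7.53 ≈ 15 years.

15 years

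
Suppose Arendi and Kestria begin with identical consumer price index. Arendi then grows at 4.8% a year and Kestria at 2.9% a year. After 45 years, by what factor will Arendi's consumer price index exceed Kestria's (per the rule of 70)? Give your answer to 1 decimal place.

around 2.3 times

Rate gap = 4.8% − 2.9% = 1.9 points.
The ratio doubles every 70/1.9 ≈ 36.84 years.
45/36.84 ≈ 1.22 doublings → ratio ≈ 2^1.22 ≈ 2.3.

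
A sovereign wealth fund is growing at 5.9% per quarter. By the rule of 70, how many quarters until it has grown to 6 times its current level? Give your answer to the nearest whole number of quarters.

One doubling takes 70/5.9 = 11.86 quarters.
Reaching 6× takes log₂(6) ≈ 2.58 doublings.
2.58 × 11.86 ≈ 31 quarters.

around 31 quarters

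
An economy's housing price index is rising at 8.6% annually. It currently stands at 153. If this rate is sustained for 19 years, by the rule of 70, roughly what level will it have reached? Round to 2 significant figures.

Doubling time ≈ 70/8.6 = 8.14 years.
19 years is 19/8.14 ≈ 2.33 doublings, a factor of 2^2.33 ≈ 5.03.
153 × 5.03 ≈ 770.

770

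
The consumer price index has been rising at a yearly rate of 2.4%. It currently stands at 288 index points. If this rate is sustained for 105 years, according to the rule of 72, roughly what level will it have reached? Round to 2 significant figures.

Doubling time ≈ 72/2.4 = 30.00 years.
105 years is 105/30.00 ≈ 3.50 doublings, a factor of 2^3.50 ≈ 11.31.
288 × 11.31 ≈ 3300 index points.

3300 index points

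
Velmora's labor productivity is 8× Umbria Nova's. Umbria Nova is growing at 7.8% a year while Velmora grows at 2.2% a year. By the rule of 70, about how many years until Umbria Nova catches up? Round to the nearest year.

approximately 38 years

The growth-rate gap is 7.8% − 2.2% = 5.6 percentage points.
So the ratio between them halves every 70/5.6 ≈ 12.50 years.
An 8× gap closes after 3 halvings: 3 × 12.50 ≈ 38 years.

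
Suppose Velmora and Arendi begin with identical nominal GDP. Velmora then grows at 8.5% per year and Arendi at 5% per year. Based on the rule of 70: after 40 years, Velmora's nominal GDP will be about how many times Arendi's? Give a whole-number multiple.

Rate gap = 8.5% − 5% = 3.5 points.
The ratio doubles every 70/3.5 ≈ 20.00 years.
40/20.00 ≈ 2.00 doublings → ratio ≈ 2^2.00 ≈ 4.

about 4 times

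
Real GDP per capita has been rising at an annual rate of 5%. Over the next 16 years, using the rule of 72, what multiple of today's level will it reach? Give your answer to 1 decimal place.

Doubling time ≈ 72/5 = 14.40 years.
16 years / 14.40 ≈ 1.11 doublings → factor 2^1.11 ≈ 2.2.

≈ 2.2 times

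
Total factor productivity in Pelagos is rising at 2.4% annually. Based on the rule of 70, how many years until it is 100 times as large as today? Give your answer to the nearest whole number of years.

around 194 years

At 2.4% it doubles every 70/2.4 ≈ 29.17 years.
100× is log₂ 100 ≈ 6.64 doublings, so ≈ 6.64 × 29.17 = 194 years.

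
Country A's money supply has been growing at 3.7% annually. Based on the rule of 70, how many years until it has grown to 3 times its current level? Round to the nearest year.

One doubling takes 70/3.7 = 18.92 years.
3× is log₂ 3 ≈ 1.58 doublings, so ≈ 1.58 × 18.92 = 30 years.

approximately 30 years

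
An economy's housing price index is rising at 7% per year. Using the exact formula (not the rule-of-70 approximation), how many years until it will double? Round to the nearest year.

10 years

t = ln(2) / ln(1 + 0.07) = 0.6931 / 0.067659 ≈ 10.24.
≈ 10 years.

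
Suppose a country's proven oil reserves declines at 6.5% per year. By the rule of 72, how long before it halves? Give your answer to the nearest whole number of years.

The rule works in reverse for decay: 72/6.5 ≈ 11.08 years to halve.

around 11 years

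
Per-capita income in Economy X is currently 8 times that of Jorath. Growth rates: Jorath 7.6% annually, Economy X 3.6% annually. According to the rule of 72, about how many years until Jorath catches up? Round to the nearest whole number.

around 54 years

The growth-rate gap is 7.6% − 3.6% = 4 percentage points.
So the ratio between them halves every 72/4 ≈ 18.00 years.
An 8 times gap closes after 3 halvings: 3 × 18.00 ≈ 54 years.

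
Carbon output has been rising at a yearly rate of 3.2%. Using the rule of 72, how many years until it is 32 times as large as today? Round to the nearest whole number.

113 years

One doubling takes 72/3.2 = 22.50 years.
32× is 5 doublings, so 5 × 22.50 ≈ 113 years.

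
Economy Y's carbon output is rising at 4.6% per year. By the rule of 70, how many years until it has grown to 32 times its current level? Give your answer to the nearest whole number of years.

One doubling takes 70/4.6 = 15.22 years.
32× is 5 doublings, so 5 × 15.22 ≈ 76 years.

approximately 76 years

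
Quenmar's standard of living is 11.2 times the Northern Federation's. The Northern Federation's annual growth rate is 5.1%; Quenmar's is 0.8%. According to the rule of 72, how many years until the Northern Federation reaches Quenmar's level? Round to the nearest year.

The growth-rate gap is 5.1% − 0.8% = 4.3 percentage points.
So the ratio between them halves every 72/4.3 ≈ 16.74 years.
An 11.2 times gap takes log₂(11.2) ≈ 3.49 halvings to close: 3.49 × 16.74 ≈ 58 years.

58 years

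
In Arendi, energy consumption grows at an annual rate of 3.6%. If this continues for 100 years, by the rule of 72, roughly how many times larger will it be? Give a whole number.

32 times

At 3.6% one doubling takes ≈ 20.00 years; 100 years is 5 of them, so ×32.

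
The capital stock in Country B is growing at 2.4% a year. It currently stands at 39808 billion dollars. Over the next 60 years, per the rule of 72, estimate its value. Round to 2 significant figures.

Doubling time ≈ 72/2.4 = 30.00 years.
60 years is 60/30.00 ≈ 2.00 doublings, a factor of 2^2.00 ≈ 4.00.
39808 × 4.00 ≈ 160000 billion dollars.

roughly 160000 billion dollars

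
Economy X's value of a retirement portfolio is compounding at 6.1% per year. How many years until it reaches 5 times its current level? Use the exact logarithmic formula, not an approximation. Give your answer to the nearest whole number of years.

t = ln(5) / ln(1 + 0.061) = 1.6094 / 0.059212 ≈ 27.18.
≈ 27 years.

27 years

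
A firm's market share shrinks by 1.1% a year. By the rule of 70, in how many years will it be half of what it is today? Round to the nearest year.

around 64 years

The rule works in reverse for decay: 70/1.1 ≈ 63.64 years to halve.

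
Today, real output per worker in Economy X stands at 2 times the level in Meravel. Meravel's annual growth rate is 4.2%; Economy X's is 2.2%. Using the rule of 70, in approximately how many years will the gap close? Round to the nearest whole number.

What matters is the difference: 2 pp.
Rule of 70 on the gap: the ratio halves every 70/2 ≈ 35.00 years.
A 2 times gap closes after 1 halving: 1 × 35.00 ≈ 35 years.

around 35 years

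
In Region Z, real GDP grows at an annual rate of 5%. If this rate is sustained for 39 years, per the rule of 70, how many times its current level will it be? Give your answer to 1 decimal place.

Doubles every ≈ 14.00 years (70/5).
39 years is 2.79 doublings; 2^2.79 ≈ 6.9×.

≈ 6.9 times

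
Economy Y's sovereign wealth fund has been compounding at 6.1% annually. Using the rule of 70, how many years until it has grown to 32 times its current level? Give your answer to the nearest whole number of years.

Doubling time ≈ 70/6.1 = 11.48 years.
Getting to 32× needs 5 doublings: 5 × 11.48 ≈ 57 years.

roughly 57 years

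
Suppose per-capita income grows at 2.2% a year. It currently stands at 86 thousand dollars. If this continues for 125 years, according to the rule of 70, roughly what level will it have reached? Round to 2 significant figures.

Doubling time ≈ 70/2.2 = 31.82 years.
125 years is 125/31.82 ≈ 3.93 doublings, a factor of 2^3.93 ≈ 15.24.
86 × 15.24 ≈ 1300 thousand dollars.

≈ 1300 thousand dollars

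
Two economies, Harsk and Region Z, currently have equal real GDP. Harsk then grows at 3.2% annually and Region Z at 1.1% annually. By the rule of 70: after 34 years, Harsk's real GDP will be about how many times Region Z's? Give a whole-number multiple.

Harsk pulls ahead at 2.1 pp per year, so the ratio doubles every 70/2.1 ≈ 33.33 years.
In 34 years that's 1.02 doublings: 2^1.02 ≈ 2.

≈ 2 times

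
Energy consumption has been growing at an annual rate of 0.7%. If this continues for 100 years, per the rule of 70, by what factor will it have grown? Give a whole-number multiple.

70/0.7 ≈ 100.00 years per doubling.
100 years fits 1 doubling: 2^1 = 2.

around 2 times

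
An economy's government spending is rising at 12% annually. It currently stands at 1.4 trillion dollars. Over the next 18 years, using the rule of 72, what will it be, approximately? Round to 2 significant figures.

approximately 11 trillion dollars

Doubling time ≈ 72/12 = 6.00 years.
18 years is 18/6.00 ≈ 3.00 doublings, a factor of 2^3.00 ≈ 8.00.
1.4 × 8.00 ≈ 11 trillion dollars.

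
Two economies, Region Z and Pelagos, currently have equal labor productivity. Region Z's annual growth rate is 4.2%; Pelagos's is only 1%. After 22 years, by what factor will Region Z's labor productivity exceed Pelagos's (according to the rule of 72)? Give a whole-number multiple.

Only the 3.2-point difference matters.
72/3.2 ≈ 22.50 years per doubling of the ratio; 22 years gives 0.98 doublings, so ≈ 2×.

approximately 2 times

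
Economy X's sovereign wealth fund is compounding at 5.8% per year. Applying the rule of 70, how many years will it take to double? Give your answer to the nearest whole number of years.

70/5.8 ≈ 12.07, so it doubles roughly every 12 years.

about 12 years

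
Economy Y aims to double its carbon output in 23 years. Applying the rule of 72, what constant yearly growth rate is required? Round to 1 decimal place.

3.1% per year

72 / 23 ≈ 3.13, so about 3.1% per year.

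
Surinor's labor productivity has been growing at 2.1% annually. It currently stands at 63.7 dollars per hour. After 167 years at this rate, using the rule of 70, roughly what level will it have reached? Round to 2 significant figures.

It doubles every 70/2.1 ≈ 33.33 years, so 167 years is 5.01 doublings.
2^5.01 ≈ 32.22; 63.7 × 32.22 ≈ 2100 dollars per hour.

approximately 2100 dollars per hour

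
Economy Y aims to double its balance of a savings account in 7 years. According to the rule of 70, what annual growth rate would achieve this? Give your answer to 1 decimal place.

10.0%

70 / 7 ≈ 10.00, so about 10.0% annually.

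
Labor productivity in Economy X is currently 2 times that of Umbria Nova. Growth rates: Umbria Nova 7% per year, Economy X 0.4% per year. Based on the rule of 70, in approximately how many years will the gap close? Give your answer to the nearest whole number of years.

Umbria Nova gains on Economy X at 7% − 0.4% = 6.6 points a year.
At that relative rate the gap halves every 70/6.6 ≈ 10.61 years.
A 2 times gap closes after 1 halving: 1 × 10.61 ≈ 11 years.

about 11 years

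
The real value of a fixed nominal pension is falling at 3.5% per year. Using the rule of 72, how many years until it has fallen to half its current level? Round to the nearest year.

about 21 years

Falling at 3.5%, it halves about every 72/3.5 = 20.57 years.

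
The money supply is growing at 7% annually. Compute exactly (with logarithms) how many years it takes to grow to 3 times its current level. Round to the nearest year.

t = ln(3) / ln(1 + 0.07) = 1.0986 / 0.067659 ≈ 16.24.
≈ 16 years.

16 years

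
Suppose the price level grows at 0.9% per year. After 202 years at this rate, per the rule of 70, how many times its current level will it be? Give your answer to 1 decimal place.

around 6.1 times

Doubles every ≈ 77.78 years (70/0.9).
202 years is 2.60 doublings; 2^2.60 ≈ 6.1×.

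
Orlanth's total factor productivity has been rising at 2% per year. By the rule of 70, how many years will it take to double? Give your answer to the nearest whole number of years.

Doubling time ≈ 70 / 2 = 35.00 years.

≈ 35 years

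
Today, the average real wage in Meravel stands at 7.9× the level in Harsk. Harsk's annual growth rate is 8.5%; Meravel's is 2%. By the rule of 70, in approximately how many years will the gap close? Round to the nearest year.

The growth-rate gap is 8.5% − 2% = 6.5 percentage points.
So the ratio between them halves every 70/6.5 ≈ 10.77 years.
A 7.9× gap takes log₂(7.9) ≈ 2.98 halvings to close: 2.98 × 10.77 ≈ 32 years.

roughly 32 years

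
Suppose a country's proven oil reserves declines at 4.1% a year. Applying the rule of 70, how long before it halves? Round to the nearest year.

Halving time ≈ 70 / 4.1 = 17.07 → 17 years.

about 17 years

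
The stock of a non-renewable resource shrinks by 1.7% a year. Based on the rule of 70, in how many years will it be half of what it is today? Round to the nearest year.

The rule works in reverse for decay: 70/1.7 ≈ 41.18 years to halve.

around 41 years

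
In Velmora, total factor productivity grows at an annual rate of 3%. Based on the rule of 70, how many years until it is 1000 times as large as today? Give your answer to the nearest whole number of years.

Doubling time ≈ 70/3 = 23.33 years.
Reaching 1000× takes log₂(1000) ≈ 9.97 doublings.
9.97 × 23.33 ≈ 233 years.

≈ 233 years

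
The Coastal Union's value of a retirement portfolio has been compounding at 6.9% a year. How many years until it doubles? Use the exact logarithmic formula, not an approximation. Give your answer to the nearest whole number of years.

10 years

t = ln(2) / ln(1 + 0.069) = 0.6931 / 0.066724 ≈ 10.39.
≈ 10 years.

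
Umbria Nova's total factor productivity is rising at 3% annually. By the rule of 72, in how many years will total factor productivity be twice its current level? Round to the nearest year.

≈ 24 years

At 3%, doubling takes about 72/3 = 24.00 years.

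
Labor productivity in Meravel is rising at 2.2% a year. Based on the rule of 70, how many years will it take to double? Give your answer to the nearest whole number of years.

about 32 years

At 2.2%, doubling takes about 70/2.2 = 31.82 years.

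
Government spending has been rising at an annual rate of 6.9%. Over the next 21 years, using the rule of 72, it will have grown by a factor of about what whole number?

Doubling time ≈ 72/6.9 = 10.43 years.
21/10.43 ≈ 2 doublings, so about 2^2 = 4×.

4 times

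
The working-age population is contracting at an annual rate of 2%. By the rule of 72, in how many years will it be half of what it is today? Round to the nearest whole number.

The rule works in reverse for decay: 72/2 ≈ 36.00 years to halve.

roughly 36 years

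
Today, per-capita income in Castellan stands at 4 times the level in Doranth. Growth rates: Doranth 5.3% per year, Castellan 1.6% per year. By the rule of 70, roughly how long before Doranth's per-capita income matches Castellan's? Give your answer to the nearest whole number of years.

38 years

The growth-rate gap is 5.3% − 1.6% = 3.7 percentage points.
So the ratio between them halves every 70/3.7 ≈ 18.92 years.
A 4 times gap closes after 2 halvings: 2 × 18.92 ≈ 38 years.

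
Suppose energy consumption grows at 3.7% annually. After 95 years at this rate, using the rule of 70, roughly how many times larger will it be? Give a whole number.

about 32 times

70/3.7 ≈ 18.92 years per doubling.
95 years fits 5 doublings: 2^5 = 32.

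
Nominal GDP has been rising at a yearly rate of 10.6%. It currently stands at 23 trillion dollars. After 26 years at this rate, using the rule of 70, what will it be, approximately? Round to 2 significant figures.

Doubling time ≈ 70/10.6 = 6.60 years.
26 years is 26/6.60 ≈ 3.94 doublings, a factor of 2^3.94 ≈ 15.35.
23 × 15.35 ≈ 350 trillion dollars.

approximately 350 trillion dollars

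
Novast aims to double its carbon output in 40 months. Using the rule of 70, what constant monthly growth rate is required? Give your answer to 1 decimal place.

around 1.8%

70 / 40 ≈ 1.75, so about 1.8% per month.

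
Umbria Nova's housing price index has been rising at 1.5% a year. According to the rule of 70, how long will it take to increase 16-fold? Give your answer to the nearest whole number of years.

Doubling time ≈ 70/1.5 = 46.67 years.
16 = 2^4, so 4 doublings → 187 years.

≈ 187 years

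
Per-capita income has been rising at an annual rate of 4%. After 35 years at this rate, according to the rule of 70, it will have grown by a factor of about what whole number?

≈ 4 times

70/4 ≈ 17.50 years per doubling.
35 years fits 2 doublings: 2^2 = 4.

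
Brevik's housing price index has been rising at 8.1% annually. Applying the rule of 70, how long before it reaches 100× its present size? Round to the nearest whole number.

around 57 years

Doubling time ≈ 70/8.1 = 8.64 years.
100× is log₂ 100 ≈ 6.64 doublings, so ≈ 6.64 × 8.64 = 57 years.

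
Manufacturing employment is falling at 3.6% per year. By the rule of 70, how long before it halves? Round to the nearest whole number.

19 years

The rule works in reverse for decay: 70/3.6 ≈ 19.44 years to halve.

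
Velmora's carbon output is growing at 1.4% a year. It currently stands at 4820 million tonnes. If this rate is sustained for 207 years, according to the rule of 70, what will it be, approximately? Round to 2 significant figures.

Doubling time ≈ 70/1.4 = 50.00 years.
207 years is 207/50.00 ≈ 4.14 doublings, a factor of 2^4.14 ≈ 17.63.
4820 × 17.63 ≈ 85000 million tonnes.

≈ 85000 million tonnes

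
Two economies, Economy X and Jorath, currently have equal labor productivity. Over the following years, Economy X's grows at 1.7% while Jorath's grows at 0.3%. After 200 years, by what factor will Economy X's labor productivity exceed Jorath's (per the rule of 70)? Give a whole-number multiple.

Rate gap = 1.7% − 0.3% = 1.4 points.
The ratio doubles every 70/1.4 ≈ 50.00 years.
200/50.00 ≈ 4.00 doublings → ratio ≈ 2^4.00 ≈ 16.

roughly 16 times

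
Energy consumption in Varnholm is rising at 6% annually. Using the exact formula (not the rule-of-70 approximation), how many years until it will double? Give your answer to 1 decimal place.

t = ln(2) / ln(1 + 0.06) = 0.6931 / 0.058269 ≈ 11.89.

11.9 years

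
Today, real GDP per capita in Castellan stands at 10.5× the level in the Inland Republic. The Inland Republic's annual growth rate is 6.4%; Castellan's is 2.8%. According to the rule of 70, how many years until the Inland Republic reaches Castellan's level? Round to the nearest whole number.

the Inland Republic gains on Castellan at 6.4% − 2.8% = 3.6 points a year.
At that relative rate the gap halves every 70/3.6 ≈ 19.44 years.
A 10.5× gap takes log₂(10.5) ≈ 3.39 halvings to close: 3.39 × 19.44 ≈ 66 years.

roughly 66 years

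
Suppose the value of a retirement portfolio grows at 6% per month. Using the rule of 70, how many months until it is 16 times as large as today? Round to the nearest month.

around 47 months

One doubling takes 70/6 = 11.67 months.
Getting to 16× needs 4 doublings: 4 × 11.67 ≈ 47 months.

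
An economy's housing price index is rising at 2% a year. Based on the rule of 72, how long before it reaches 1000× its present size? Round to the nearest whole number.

≈ 359 years

Doubling time ≈ 72/2 = 36.00 years.
Reaching 1000× takes log₂(1000) ≈ 9.97 doublings.
9.97 × 36.00 ≈ 359 years.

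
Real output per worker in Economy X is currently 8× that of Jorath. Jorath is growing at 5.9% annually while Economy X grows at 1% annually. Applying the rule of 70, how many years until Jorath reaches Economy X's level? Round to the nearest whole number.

Jorath gains on Economy X at 5.9% − 1% = 4.9 points a year.
At that relative rate the gap halves every 70/4.9 ≈ 14.29 years.
An 8× gap closes after 3 halvings: 3 × 14.29 ≈ 43 years.

about 43 years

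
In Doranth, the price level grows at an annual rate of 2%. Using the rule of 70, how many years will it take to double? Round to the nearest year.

At 2%, doubling takes about 70/2 = 35.00 years.

approximately 35 years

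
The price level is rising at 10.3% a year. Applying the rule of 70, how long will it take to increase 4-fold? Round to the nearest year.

14 years

Doubling time ≈ 70/10.3 = 6.80 years.
Getting to 4× needs 2 doublings: 2 × 6.80 ≈ 14 years.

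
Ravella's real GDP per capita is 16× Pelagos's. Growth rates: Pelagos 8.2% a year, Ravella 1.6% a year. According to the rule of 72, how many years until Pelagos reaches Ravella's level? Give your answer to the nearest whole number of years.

What matters is the difference: 6.6 pp.
Rule of 72 on the gap: the ratio halves every 72/6.6 ≈ 10.91 years.
A 16× gap closes after 4 halvings: 4 × 10.91 ≈ 44 years.

44 years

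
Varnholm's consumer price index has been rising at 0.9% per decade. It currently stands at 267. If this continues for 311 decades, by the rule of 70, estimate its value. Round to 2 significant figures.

approximately 4300

It doubles every 70/0.9 ≈ 77.78 decades, so 311 decades is 4.00 doublings.
2^4.00 ≈ 16.00; 267 × 16.00 ≈ 4300.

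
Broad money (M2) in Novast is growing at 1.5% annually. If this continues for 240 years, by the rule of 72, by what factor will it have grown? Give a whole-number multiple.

about 32 times

At 1.5% one doubling takes ≈ 48.00 years; 240 years is 5 of them, so ×32.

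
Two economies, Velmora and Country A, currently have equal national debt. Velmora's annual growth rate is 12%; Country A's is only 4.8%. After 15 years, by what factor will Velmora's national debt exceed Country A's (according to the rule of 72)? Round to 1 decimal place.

≈ 2.8 times

Velmora pulls ahead at 7.2 pp per year, so the ratio doubles every 72/7.2 ≈ 10.00 years.
In 15 years that's 1.50 doublings: 2^1.50 ≈ 2.8.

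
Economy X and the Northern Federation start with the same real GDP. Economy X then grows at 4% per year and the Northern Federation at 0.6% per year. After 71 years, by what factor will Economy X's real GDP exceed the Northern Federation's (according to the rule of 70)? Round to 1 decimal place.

Economy X pulls ahead at 3.4 pp per year, so the ratio doubles every 70/3.4 ≈ 20.59 years.
In 71 years that's 3.45 doublings: 2^3.45 ≈ 10.9.

approximately 10.9 times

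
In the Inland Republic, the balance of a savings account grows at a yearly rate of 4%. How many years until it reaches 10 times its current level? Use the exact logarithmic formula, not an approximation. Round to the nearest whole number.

t = ln(10) / ln(1 + 0.04) = 2.3026 / 0.039221 ≈ 58.71.
≈ 59 years.

59 years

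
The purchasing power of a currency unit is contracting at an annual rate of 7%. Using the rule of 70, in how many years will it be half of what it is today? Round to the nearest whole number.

Falling at 7%, it halves about every 70/7 = 10.00 years.

about 10 years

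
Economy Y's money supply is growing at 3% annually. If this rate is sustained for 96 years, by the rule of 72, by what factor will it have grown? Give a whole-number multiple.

roughly 16 times

72/3 ≈ 24.00 years per doubling.
96 years fits 4 doublings: 2^4 = 16.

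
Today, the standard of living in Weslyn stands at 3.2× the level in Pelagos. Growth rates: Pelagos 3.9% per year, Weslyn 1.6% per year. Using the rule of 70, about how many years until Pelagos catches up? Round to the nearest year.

roughly 51 years

What matters is the difference: 2.3 pp.
Rule of 70 on the gap: the ratio halves every 70/2.3 ≈ 30.43 years.
A 3.2× gap takes log₂(3.2) ≈ 1.68 halvings to close: 1.68 × 30.43 ≈ 51 years.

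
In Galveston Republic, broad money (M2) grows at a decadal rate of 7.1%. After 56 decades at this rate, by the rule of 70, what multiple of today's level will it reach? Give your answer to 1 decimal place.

approximately 51.3 times

Doubles every ≈ 9.86 decades (70/7.1).
56 decades is 5.68 doublings; 2^5.68 ≈ 51.3×.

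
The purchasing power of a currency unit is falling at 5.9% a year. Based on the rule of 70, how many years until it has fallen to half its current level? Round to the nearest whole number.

Halving time ≈ 70 / 5.9 = 11.86 → 12 years.

approximately 12 years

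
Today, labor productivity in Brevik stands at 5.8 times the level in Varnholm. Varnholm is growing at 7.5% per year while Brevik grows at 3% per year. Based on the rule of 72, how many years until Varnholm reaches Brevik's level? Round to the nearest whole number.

Varnholm gains on Brevik at 7.5% − 3% = 4.5 points a year.
At that relative rate the gap halves every 72/4.5 ≈ 16.00 years.
A 5.8 times gap takes log₂(5.8) ≈ 2.54 halvings to close: 2.54 × 16.00 ≈ 41 years.

≈ 41 years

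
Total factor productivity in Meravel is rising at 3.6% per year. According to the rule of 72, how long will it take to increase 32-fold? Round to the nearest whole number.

One doubling takes 72/3.6 = 20.00 years.
Getting to 32× needs 5 doublings: 5 × 20.00 ≈ 100 years.

around 100 years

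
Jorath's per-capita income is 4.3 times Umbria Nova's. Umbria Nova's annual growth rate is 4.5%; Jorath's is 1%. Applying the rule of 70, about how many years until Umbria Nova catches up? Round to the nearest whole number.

Umbria Nova gains on Jorath at 4.5% − 1% = 3.5 points a year.
At that relative rate the gap halves every 70/3.5 ≈ 20.00 years.
A 4.3 times gap takes log₂(4.3) ≈ 2.10 halvings to close: 2.10 × 20.00 ≈ 42 years.

≈ 42 years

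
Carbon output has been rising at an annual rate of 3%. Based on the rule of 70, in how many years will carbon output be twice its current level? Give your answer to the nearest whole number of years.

70/3 ≈ 23.33, so it doubles roughly every 23 years.

23 years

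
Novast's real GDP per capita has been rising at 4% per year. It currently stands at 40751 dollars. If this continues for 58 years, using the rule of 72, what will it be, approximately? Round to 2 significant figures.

Doubling time ≈ 72/4 = 18.00 years.
58 years is 58/18.00 ≈ 3.22 doublings, a factor of 2^3.22 ≈ 9.32.
40751 × 9.32 ≈ 380000 dollars.

around 380000 dollars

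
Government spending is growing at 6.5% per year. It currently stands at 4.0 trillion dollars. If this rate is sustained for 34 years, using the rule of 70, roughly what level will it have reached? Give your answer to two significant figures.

36 trillion dollars

It doubles every 70/6.5 ≈ 10.77 years, so 34 years is 3.16 doublings.
2^3.16 ≈ 8.94; 4.0 × 8.94 ≈ 36 trillion dollars.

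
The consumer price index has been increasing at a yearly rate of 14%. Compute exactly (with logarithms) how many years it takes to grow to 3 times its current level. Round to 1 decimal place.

t = ln(3) / ln(1 + 0.14) = 1.0986 / 0.131028 ≈ 8.38.

8.4 years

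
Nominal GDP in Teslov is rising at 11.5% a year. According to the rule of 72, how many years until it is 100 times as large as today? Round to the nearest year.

≈ 42 years

Doubling time ≈ 72/11.5 = 6.26 years.
100× is log₂ 100 ≈ 6.64 doublings, so ≈ 6.64 × 6.26 = 42 years.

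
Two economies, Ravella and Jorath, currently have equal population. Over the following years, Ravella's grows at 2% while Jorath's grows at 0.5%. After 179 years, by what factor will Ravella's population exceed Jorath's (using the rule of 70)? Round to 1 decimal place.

Only the 1.5-point difference matters.
70/1.5 ≈ 46.67 years per doubling of the ratio; 179 years gives 3.84 doublings, so ≈ 14.3×.

approximately 14.3 times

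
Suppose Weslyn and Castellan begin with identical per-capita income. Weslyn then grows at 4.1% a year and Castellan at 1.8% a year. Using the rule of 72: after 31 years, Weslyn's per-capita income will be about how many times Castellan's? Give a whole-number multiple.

Only the 2.3-point difference matters.
72/2.3 ≈ 31.30 years per doubling of the ratio; 31 years gives 0.99 doublings, so ≈ 2×.

around 2 times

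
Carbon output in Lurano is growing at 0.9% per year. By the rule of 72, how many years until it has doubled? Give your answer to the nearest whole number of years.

At 0.9%, doubling takes about 72/0.9 = 80.00 years.

approximately 80 years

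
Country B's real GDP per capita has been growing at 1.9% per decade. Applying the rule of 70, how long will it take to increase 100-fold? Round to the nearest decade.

At 1.9% it doubles every 70/1.9 ≈ 36.84 decades.
Reaching 100× takes log₂(100) ≈ 6.64 doublings.
6.64 × 36.84 ≈ 245 decades.

roughly 245 decades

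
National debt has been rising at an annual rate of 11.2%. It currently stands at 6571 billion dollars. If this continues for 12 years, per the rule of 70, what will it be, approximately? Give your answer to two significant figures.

approximately 25000 billion dollars

Doubling time ≈ 70/11.2 = 6.25 years.
12 years is 12/6.25 ≈ 1.92 doublings, a factor of 2^1.92 ≈ 3.78.
6571 × 3.78 ≈ 25000 billion dollars.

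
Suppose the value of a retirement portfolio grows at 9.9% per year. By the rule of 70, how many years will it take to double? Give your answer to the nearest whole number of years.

about 7 years

70/9.9 ≈ 7.07, so it doubles roughly every 7 years.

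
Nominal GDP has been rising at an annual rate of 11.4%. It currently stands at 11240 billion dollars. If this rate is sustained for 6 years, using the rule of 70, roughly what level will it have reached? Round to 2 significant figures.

22000 billion dollars

It doubles every 70/11.4 ≈ 6.14 years, so 6 years is 0.98 doublings.
2^0.98 ≈ 1.97; 11240 × 1.97 ≈ 22000 billion dollars.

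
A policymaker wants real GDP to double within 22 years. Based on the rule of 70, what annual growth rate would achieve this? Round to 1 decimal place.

roughly 3.2% annually

70 / 22 ≈ 3.18, so about 3.2% annually.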